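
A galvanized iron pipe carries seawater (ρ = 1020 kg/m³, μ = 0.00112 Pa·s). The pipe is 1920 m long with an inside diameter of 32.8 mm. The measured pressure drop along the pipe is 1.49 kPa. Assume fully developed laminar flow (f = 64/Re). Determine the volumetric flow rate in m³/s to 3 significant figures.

For laminar flow, f = 64/Re with Re = ρVD/μ, so Darcy-Weisbach reduces to ΔP = 32μLV/D². Solving for V: V = ΔP·D²/(32μL) = 1490·(0.0328)²/(32·0.00112·1920) = 0.0233 m/s.
Check: Re = ρVD/μ = 1020·0.0233·0.0328/0.00112 = 695.9 < 2300, so the laminar assumption holds.
Q = V·A = 0.0233·(π/4·0.0328²) = 1.968e-05 m³/s = 1.97×10^-5 m³/s.

Q ≈ 1.97×10^-5 m³/s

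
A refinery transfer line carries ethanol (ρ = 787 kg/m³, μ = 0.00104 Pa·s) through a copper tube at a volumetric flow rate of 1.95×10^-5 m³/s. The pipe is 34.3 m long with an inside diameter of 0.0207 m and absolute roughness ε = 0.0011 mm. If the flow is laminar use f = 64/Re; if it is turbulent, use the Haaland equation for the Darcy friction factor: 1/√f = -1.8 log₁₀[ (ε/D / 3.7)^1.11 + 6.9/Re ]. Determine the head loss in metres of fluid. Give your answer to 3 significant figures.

Cross-sectional area A = πD²/4 = π(0.0207)²/4 = 0.0003365 m²; mean velocity V = Q/A = 1.95e-05/0.0003365 = 0.05794 m/s.
Reynolds number Re = ρVD/μ = 787 · 0.05794 · 0.0207 / 0.00104 = 907.6.
Re < 2300 → laminar flow, so f = 64/Re = 64/907.6 = 0.07051 (the turbulent correlation is not needed).
Darcy-Weisbach: ΔP = f(L/D)(ρV²/2) = 0.07051·(34.3/0.0207)·(787·0.05794²/2) = 0.07051·1657·1.321 = 154.4 Pa.
Head loss h_f = ΔP/(ρg) = 154.4/(787·9.81) = 0.0200 m.

h_f ≈ 0.0200 m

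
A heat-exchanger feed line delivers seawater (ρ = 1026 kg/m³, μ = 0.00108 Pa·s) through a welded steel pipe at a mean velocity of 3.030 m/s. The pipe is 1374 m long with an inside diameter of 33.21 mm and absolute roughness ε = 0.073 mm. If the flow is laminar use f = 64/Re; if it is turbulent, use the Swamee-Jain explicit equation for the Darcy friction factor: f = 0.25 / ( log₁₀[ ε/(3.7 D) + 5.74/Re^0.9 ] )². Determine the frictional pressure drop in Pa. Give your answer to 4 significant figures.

ΔP ≈ 5049000 Pa

Reynolds number Re = ρVD/μ = 1026 · 3.03 · 0.03321 / 0.00108 = 9.559e+04.
Re > 4000 → turbulent. Relative roughness ε/D = 7.3e-05/0.03321 = 0.0022. Swamee-Jain: f = 0.25/(log₁₀[0.0022/3.7 + 5.74/9.559e+04^0.9])² = 0.25/(log₁₀[0.000594 + 0.000189])² = 0.25/(-3.106)² = 0.02591.
Darcy-Weisbach: ΔP = f(L/D)(ρV²/2) = 0.02591·(1374/0.03321)·(1026·3.03²/2) = 0.02591·4.137e+04·4710 = 5.049e+06 Pa.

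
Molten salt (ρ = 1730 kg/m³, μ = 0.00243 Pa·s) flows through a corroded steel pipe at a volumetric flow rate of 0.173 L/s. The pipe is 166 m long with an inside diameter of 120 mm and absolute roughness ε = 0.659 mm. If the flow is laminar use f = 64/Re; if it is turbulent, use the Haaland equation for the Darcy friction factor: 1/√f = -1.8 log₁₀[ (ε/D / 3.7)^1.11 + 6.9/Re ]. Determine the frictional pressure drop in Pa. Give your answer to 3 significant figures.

Q = 0.173 L/s = 0.173/1000 = 0.000173 m³/s.
Cross-sectional area A = πD²/4 = π(0.12)²/4 = 0.01131 m²; mean velocity V = Q/A = 0.000173/0.01131 = 0.0153 m/s.
Reynolds number Re = ρVD/μ = 1730 · 0.0153 · 0.12 / 0.00243 = 1307.
Re < 2300 → laminar flow, so f = 64/Re = 64/1307 = 0.04897 (the turbulent correlation is not needed).
Darcy-Weisbach: ΔP = f(L/D)(ρV²/2) = 0.04897·(166/0.12)·(1730·0.0153²/2) = 0.04897·1383·0.2024 = 13.71 Pa.

ΔP ≈ 13.7 Pa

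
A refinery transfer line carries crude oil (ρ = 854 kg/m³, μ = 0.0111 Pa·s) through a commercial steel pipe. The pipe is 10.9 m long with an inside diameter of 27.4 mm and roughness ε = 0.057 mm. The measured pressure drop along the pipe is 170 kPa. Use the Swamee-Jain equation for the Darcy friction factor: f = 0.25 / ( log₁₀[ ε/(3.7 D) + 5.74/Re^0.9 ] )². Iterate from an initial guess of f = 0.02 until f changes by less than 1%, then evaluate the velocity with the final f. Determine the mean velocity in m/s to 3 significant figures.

V ≈ 5.48 m/s

Rearranging Darcy-Weisbach: V = √(2·ΔP·D/(f·L·ρ)). With ε/D = 5.7e-05/0.0274 = 0.00208, iterate starting from f = 0.02:
  f = 0.02 → V = √(2·1.7e+05·0.0274/(0.02·10.9·854)) = 7.074 m/s; Re = ρVD/μ = 1.491e+04; f → 0.03179
  f = 0.03179 → V = 5.611 m/s; Re = 1.183e+04; f → 0.0332
  f = 0.0332 → V = 5.491 m/s; Re = 1.157e+04; f → 0.03334
Converged (Δf/f < 1%). With the final f = 0.03334: V = √(2·1.7e+05·0.0274/(0.03334·10.9·854)) = 5.479 m/s.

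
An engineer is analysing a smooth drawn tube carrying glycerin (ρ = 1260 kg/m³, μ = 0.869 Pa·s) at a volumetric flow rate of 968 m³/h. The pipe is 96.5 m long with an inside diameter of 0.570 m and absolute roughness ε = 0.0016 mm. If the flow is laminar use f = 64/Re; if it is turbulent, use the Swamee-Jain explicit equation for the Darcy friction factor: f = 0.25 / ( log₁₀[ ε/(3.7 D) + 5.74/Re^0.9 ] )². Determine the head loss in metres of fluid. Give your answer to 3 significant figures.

h_f ≈ 0.704 m

Q = 968 m³/h = 968/3600 = 0.2689 m³/s.
Cross-sectional area A = πD²/4 = π(0.57)²/4 = 0.2552 m²; mean velocity V = Q/A = 0.2689/0.2552 = 1.054 m/s.
Reynolds number Re = ρVD/μ = 1260 · 1.054 · 0.57 / 0.869 = 870.9.
Re < 2300 → laminar flow, so f = 64/Re = 64/870.9 = 0.07349 (the turbulent correlation is not needed).
Darcy-Weisbach: ΔP = f(L/D)(ρV²/2) = 0.07349·(96.5/0.57)·(1260·1.054²/2) = 0.07349·169.3·699.5 = 8703 Pa.
Head loss h_f = ΔP/(ρg) = 8703/(1260·9.81) = 0.704 m.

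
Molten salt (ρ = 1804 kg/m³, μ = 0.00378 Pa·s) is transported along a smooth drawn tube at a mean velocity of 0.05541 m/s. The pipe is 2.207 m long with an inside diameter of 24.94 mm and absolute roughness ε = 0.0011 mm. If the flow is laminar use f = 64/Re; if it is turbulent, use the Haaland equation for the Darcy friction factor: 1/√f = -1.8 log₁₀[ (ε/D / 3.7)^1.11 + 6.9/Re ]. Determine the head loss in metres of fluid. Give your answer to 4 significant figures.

h_f ≈ 0.001344 m

Reynolds number Re = ρVD/μ = 1804 · 0.05541 · 0.02494 / 0.00378 = 659.5.
Re < 2300 → laminar flow, so f = 64/Re = 64/659.5 = 0.09704 (the turbulent correlation is not needed).
Darcy-Weisbach: ΔP = f(L/D)(ρV²/2) = 0.09704·(2.207/0.02494)·(1804·0.05541²/2) = 0.09704·88.49·2.769 = 23.78 Pa.
Head loss h_f = ΔP/(ρg) = 23.78/(1804·9.81) = 0.001344 m.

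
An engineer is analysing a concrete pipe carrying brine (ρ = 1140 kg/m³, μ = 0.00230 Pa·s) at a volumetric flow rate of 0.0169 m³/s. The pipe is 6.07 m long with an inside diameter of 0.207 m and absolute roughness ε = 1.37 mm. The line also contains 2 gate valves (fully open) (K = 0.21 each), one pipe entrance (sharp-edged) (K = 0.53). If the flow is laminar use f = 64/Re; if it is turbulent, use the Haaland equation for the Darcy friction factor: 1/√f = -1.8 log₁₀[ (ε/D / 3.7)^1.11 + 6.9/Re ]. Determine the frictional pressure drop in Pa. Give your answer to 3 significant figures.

ΔP ≈ 282 Pa

Cross-sectional area A = πD²/4 = π(0.207)²/4 = 0.03365 m²; mean velocity V = Q/A = 0.0169/0.03365 = 0.5022 m/s.
Reynolds number Re = ρVD/μ = 1140 · 0.5022 · 0.207 / 0.0023 = 5.152e+04.
Re > 4000 → turbulent. Relative roughness ε/D = 0.00137/0.207 = 0.00662. Haaland: 1/√f = -1.8 log₁₀[(0.00662/3.7)^1.11 + 6.9/5.152e+04] = -1.8 log₁₀[0.000892 + 0.000134] = 5.38, so f = 0.03455.
Total minor-loss coefficient ΣK = 2·0.21 + 1·0.53 = 0.95.
ΔP = [f·L/D + ΣK]·(ρV²/2) = [0.03455·6.07/0.207 + 0.95]·(1140·0.5022²/2) = [1.013 + 0.95]·143.7 = 282.2 Pa.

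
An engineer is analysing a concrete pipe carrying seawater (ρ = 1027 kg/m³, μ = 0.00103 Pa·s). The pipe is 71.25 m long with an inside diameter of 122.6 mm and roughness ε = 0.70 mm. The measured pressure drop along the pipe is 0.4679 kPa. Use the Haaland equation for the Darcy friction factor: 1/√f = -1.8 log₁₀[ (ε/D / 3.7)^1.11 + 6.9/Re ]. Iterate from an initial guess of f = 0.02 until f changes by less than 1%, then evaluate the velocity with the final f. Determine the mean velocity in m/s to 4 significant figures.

V ≈ 0.2132 m/s

Rearranging Darcy-Weisbach: V = √(2·ΔP·D/(f·L·ρ)). With ε/D = 0.0007/0.1226 = 0.00571, iterate starting from f = 0.02:
  f = 0.02 → V = √(2·467.9·0.1226/(0.02·71.25·1027)) = 0.28 m/s; Re = ρVD/μ = 3.423e+04; f → 0.03388
  f = 0.03388 → V = 0.2151 m/s; Re = 2.63e+04; f → 0.03449
  f = 0.03449 → V = 0.2132 m/s; Re = 2.607e+04; f → 0.03451
Converged (Δf/f < 1%). With the final f = 0.03451: V = √(2·467.9·0.1226/(0.03451·71.25·1027)) = 0.2132 m/s.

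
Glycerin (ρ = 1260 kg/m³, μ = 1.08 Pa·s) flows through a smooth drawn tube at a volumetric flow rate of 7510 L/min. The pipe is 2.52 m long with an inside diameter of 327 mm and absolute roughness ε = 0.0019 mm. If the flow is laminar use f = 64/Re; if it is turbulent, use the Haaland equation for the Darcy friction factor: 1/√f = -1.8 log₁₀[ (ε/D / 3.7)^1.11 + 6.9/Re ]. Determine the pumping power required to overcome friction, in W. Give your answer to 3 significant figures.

P ≈ 152 W

Q = 7510 L/min = 7510/60000 = 0.1252 m³/s.
Cross-sectional area A = πD²/4 = π(0.327)²/4 = 0.08398 m²; mean velocity V = Q/A = 0.1252/0.08398 = 1.49 m/s.
Reynolds number Re = ρVD/μ = 1260 · 1.49 · 0.327 / 1.08 = 568.6.
Re < 2300 → laminar flow, so f = 64/Re = 64/568.6 = 0.1126 (the turbulent correlation is not needed).
Darcy-Weisbach: ΔP = f(L/D)(ρV²/2) = 0.1126·(2.52/0.327)·(1260·1.49²/2) = 0.1126·7.706·1399 = 1214 Pa.
Pumping power P = QΔP = 0.1252·1214 = 151.9 W = 152 W.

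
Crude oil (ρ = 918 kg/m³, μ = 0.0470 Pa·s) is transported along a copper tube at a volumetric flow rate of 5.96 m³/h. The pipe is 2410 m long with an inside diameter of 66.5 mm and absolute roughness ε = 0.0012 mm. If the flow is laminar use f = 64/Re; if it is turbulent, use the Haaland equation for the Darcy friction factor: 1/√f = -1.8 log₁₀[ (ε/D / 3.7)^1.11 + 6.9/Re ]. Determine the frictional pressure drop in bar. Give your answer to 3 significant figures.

ΔP ≈ 3.91 bar

Q = 5.96 m³/h = 5.96/3600 = 0.001656 m³/s.
Cross-sectional area A = πD²/4 = π(0.0665)²/4 = 0.003473 m²; mean velocity V = Q/A = 0.001656/0.003473 = 0.4767 m/s.
Reynolds number Re = ρVD/μ = 918 · 0.4767 · 0.0665 / 0.047 = 619.1.
Re < 2300 → laminar flow, so f = 64/Re = 64/619.1 = 0.1034 (the turbulent correlation is not needed).
Darcy-Weisbach: ΔP = f(L/D)(ρV²/2) = 0.1034·(2410/0.0665)·(918·0.4767²/2) = 0.1034·3.624e+04·104.3 = 3.907e+05 Pa.
ΔP = 3.907e+05 Pa = 3.91 bar.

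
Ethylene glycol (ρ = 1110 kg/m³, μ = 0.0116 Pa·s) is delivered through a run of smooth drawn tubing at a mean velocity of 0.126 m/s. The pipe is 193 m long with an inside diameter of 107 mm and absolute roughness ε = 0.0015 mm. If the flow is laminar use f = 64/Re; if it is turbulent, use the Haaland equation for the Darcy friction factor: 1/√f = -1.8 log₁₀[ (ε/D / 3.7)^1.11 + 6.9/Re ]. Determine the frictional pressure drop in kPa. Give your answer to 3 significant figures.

ΔP ≈ 0.788 kPa

Reynolds number Re = ρVD/μ = 1110 · 0.126 · 0.107 / 0.0116 = 1290.
Re < 2300 → laminar flow, so f = 64/Re = 64/1290 = 0.04961 (the turbulent correlation is not needed).
Darcy-Weisbach: ΔP = f(L/D)(ρV²/2) = 0.04961·(193/0.107)·(1110·0.126²/2) = 0.04961·1804·8.811 = 788.4 Pa.
ΔP = 788.4 Pa = 0.788 kPa.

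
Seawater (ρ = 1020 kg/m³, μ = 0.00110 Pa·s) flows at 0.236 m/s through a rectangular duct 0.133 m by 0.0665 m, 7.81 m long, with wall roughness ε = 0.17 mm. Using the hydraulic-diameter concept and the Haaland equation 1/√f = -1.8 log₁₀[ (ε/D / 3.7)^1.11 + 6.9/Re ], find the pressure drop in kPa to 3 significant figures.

ΔP ≈ 0.0738 kPa

Hydraulic diameter D_h = 4A/P = 4·(0.133·0.0665)/(2·(0.133+0.0665)) = 0.03538/0.399 = 0.08867 m.
Re = ρVD_h/μ = 1020·0.236·0.08867/0.0011 = 1.94e+04.
ε/D_h = 0.00017/0.08867 = 0.00192; Haaland gives 1/√f = -1.8 log₁₀[0.000225+0.000356] = 5.824, so f = 0.02948.
ΔP = f(L/D_h)(ρV²/2) = 0.02948·7.81/0.08867·28.4 = 73.75 Pa.
ΔP = 0.0738 kPa.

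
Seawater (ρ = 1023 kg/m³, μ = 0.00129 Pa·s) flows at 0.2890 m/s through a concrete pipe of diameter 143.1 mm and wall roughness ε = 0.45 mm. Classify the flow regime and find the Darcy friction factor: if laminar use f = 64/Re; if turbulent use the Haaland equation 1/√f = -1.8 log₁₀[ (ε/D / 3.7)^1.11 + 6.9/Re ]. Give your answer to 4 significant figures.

Re = ρVD/μ = 1023·0.289·0.1431/0.00129 = 3.28e+04.
Re > 4000 → turbulent. ε/D = 0.00045/0.1431 = 0.00314; Haaland: 1/√f = -1.8 log₁₀[0.00039 + 0.00021] = 5.798, so f = 0.02975.

f ≈ 0.02975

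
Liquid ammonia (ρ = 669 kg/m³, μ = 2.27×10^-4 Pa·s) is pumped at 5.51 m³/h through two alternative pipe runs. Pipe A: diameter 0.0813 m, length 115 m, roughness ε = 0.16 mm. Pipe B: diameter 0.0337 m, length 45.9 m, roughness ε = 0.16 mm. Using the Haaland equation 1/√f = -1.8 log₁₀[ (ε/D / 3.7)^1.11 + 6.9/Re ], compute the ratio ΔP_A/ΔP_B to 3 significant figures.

ΔP_A/ΔP_B ≈ 0.0256

Pipe A: V = Q/A = 0.001531/0.005191 = 0.2948 m/s; Re = 7.064e+04; ε/D = 0.00197; Haaland → f = 0.02546; ΔP_A = f(L/D)(ρV²/2) = 1047 Pa.
Pipe B: V = Q/A = 0.001531/0.000892 = 1.716 m/s; Re = 1.704e+05; ε/D = 0.00475; Haaland → f = 0.03048; ΔP_B = f(L/D)(ρV²/2) = 4.089e+04 Pa.
ΔP_A/ΔP_B = 1047/4.089e+04 = 0.0256.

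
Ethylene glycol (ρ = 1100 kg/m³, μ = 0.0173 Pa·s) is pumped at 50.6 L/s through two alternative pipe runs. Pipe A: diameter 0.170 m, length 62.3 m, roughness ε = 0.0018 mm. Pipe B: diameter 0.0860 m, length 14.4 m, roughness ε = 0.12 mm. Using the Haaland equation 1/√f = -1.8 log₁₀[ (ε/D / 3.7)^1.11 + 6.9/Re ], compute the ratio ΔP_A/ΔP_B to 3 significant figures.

Pipe A: V = Q/A = 0.0506/0.0227 = 2.229 m/s; Re = 2.41e+04; ε/D = 1.06e-05; Haaland → f = 0.0246; ΔP_A = f(L/D)(ρV²/2) = 2.464e+04 Pa.
Pipe B: V = Q/A = 0.0506/0.005809 = 8.711 m/s; Re = 4.763e+04; ε/D = 0.0014; Haaland → f = 0.02494; ΔP_B = f(L/D)(ρV²/2) = 1.743e+05 Pa.
ΔP_A/ΔP_B = 2.464e+04/1.743e+05 = 0.141.

ΔP_A/ΔP_B ≈ 0.141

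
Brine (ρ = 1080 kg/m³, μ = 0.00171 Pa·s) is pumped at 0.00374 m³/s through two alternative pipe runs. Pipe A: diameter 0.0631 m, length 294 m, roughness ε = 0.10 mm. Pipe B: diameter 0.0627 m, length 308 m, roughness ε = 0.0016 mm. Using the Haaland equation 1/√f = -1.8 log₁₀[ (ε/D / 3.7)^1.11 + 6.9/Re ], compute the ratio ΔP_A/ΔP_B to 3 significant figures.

Pipe A: V = Q/A = 0.00374/0.003127 = 1.196 m/s; Re = 4.766e+04; ε/D = 0.00158; Haaland → f = 0.02541; ΔP_A = f(L/D)(ρV²/2) = 9.145e+04 Pa.
Pipe B: V = Q/A = 0.00374/0.003088 = 1.211 m/s; Re = 4.797e+04; ε/D = 2.55e-05; Haaland → f = 0.02097; ΔP_B = f(L/D)(ρV²/2) = 8.161e+04 Pa.
ΔP_A/ΔP_B = 9.145e+04/8.161e+04 = 1.12.

ΔP_A/ΔP_B ≈ 1.12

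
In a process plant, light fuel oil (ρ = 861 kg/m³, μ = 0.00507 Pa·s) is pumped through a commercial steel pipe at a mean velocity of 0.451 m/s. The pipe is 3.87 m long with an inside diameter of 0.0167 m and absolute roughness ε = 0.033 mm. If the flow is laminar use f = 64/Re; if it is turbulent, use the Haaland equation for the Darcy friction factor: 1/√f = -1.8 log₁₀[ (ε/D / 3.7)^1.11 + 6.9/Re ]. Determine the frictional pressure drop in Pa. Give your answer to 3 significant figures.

ΔP ≈ 1020 Pa

Reynolds number Re = ρVD/μ = 861 · 0.451 · 0.0167 / 0.00507 = 1279.
Re < 2300 → laminar flow, so f = 64/Re = 64/1279 = 0.05004 (the turbulent correlation is not needed).
Darcy-Weisbach: ΔP = f(L/D)(ρV²/2) = 0.05004·(3.87/0.0167)·(861·0.451²/2) = 0.05004·231.7·87.56 = 1015 Pa.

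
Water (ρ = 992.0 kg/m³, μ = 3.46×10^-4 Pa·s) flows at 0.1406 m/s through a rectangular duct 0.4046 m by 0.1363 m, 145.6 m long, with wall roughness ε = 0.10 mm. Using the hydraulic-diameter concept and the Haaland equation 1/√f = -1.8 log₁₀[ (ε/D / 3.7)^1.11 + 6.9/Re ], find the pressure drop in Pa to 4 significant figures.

ΔP ≈ 144.0 Pa

Hydraulic diameter D_h = 4A/P = 4·(0.4046·0.1363)/(2·(0.4046+0.1363)) = 0.2206/1.082 = 0.2039 m.
Re = ρVD_h/μ = 992·0.1406·0.2039/0.000346 = 8.22e+04.
ε/D_h = 0.0001/0.2039 = 0.00049; Haaland gives 1/√f = -1.8 log₁₀[4.96e-05+8.39e-05] = 6.974, so f = 0.02056.
ΔP = f(L/D_h)(ρV²/2) = 0.02056·145.6/0.2039·9.805 = 144 Pa.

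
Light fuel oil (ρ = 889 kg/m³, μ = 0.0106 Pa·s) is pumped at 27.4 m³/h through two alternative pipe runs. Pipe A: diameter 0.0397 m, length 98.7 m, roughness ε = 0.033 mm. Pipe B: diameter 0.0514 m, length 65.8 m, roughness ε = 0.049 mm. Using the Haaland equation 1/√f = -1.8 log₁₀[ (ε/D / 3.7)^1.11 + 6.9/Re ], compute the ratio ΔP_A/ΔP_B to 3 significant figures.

ΔP_A/ΔP_B ≈ 5.13

Pipe A: V = Q/A = 0.007611/0.001238 = 6.149 m/s; Re = 2.047e+04; ε/D = 0.000831; Haaland → f = 0.02717; ΔP_A = f(L/D)(ρV²/2) = 1.135e+06 Pa.
Pipe B: V = Q/A = 0.007611/0.002075 = 3.668 m/s; Re = 1.581e+04; ε/D = 0.000953; Haaland → f = 0.02891; ΔP_B = f(L/D)(ρV²/2) = 2.213e+05 Pa.
ΔP_A/ΔP_B = 1.135e+06/2.213e+05 = 5.13.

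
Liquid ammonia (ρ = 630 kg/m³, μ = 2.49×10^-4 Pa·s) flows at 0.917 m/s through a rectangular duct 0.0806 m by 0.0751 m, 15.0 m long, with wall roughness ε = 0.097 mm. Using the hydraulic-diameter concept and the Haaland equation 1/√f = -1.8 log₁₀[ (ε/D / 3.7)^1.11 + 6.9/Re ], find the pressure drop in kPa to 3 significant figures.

ΔP ≈ 1.12 kPa

Hydraulic diameter D_h = 4A/P = 4·(0.0806·0.0751)/(2·(0.0806+0.0751)) = 0.02421/0.3114 = 0.07775 m.
Re = ρVD_h/μ = 630·0.917·0.07775/0.000249 = 1.804e+05.
ε/D_h = 9.7e-05/0.07775 = 0.00125; Haaland gives 1/√f = -1.8 log₁₀[0.00014+3.82e-05] = 6.748, so f = 0.02196.
ΔP = f(L/D_h)(ρV²/2) = 0.02196·15/0.07775·264.9 = 1122 Pa.
ΔP = 1.12 kPa.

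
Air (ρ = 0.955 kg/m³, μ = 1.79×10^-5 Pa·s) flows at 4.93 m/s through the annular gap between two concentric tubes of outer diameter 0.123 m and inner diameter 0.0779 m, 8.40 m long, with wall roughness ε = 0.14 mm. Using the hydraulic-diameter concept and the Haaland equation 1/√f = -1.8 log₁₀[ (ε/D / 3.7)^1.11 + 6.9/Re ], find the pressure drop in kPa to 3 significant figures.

Hydraulic diameter D_h = 4A/P = D_o - D_i = 0.123 - 0.0779 = 0.0451 m.
Re = ρVD_h/μ = 0.955·4.93·0.0451/1.79e-05 = 1.186e+04.
ε/D_h = 0.00014/0.0451 = 0.0031; Haaland gives 1/√f = -1.8 log₁₀[0.000385+0.000582] = 5.427, so f = 0.03396.
ΔP = f(L/D_h)(ρV²/2) = 0.03396·8.4/0.0451·11.61 = 73.4 Pa.
ΔP = 0.0734 kPa.

ΔP ≈ 0.0734 kPa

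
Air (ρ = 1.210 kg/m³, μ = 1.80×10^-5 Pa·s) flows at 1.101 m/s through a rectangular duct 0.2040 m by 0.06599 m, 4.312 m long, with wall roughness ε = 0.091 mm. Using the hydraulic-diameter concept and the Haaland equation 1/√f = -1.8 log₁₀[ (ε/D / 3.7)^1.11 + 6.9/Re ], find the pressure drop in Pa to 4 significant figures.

Hydraulic diameter D_h = 4A/P = 4·(0.204·0.06599)/(2·(0.204+0.06599)) = 0.05385/0.54 = 0.09972 m.
Re = ρVD_h/μ = 1.21·1.101·0.09972/1.8e-05 = 7381.
ε/D_h = 9.1e-05/0.09972 = 0.000913; Haaland gives 1/√f = -1.8 log₁₀[9.89e-05+0.000935] = 5.374, so f = 0.03463.
ΔP = f(L/D_h)(ρV²/2) = 0.03463·4.312/0.09972·0.7334 = 1.098 Pa.

ΔP ≈ 1.098 Pa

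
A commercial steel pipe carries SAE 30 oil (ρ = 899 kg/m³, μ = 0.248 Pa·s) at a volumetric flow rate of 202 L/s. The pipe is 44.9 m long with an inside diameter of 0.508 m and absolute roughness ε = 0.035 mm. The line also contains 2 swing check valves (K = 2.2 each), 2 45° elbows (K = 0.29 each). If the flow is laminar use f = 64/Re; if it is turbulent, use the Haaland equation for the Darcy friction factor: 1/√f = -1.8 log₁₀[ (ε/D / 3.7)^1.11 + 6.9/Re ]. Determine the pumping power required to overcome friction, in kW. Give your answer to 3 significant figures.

Q = 202 L/s = 202/1000 = 0.202 m³/s.
Cross-sectional area A = πD²/4 = π(0.508)²/4 = 0.2027 m²; mean velocity V = Q/A = 0.202/0.2027 = 0.9966 m/s.
Reynolds number Re = ρVD/μ = 899 · 0.9966 · 0.508 / 0.248 = 1835.
Re < 2300 → laminar flow, so f = 64/Re = 64/1835 = 0.03487 (the turbulent correlation is not needed).
Total minor-loss coefficient ΣK = 2·2.2 + 2·0.29 = 4.98.
ΔP = [f·L/D + ΣK]·(ρV²/2) = [0.03487·44.9/0.508 + 4.98]·(899·0.9966²/2) = [3.082 + 4.98]·446.5 = 3600 Pa.
Pumping power P = QΔP = 0.202·3600 = 727.1 W = 0.727 kW.

P ≈ 0.727 kW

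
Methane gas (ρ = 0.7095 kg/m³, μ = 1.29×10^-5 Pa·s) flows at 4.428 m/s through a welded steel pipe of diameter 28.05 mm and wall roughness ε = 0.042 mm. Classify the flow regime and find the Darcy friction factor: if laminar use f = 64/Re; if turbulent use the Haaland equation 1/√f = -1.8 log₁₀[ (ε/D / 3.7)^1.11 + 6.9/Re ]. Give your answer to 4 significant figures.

Re = ρVD/μ = 0.7095·4.428·0.02805/1.29e-05 = 6831.
Re > 4000 → turbulent. ε/D = 4.2e-05/0.02805 = 0.0015; Haaland: 1/√f = -1.8 log₁₀[0.000171 + 0.00101] = 5.27, so f = 0.03601.

f ≈ 0.03601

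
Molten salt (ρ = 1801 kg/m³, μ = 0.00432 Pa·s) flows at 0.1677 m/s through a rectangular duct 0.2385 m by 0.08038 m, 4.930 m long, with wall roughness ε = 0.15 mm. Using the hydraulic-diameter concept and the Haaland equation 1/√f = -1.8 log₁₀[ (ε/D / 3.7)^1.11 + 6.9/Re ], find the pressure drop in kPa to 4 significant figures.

Hydraulic diameter D_h = 4A/P = 4·(0.2385·0.08038)/(2·(0.2385+0.08038)) = 0.07668/0.6378 = 0.1202 m.
Re = ρVD_h/μ = 1801·0.1677·0.1202/0.00432 = 8406.
ε/D_h = 0.00015/0.1202 = 0.00125; Haaland gives 1/√f = -1.8 log₁₀[0.00014+0.000821] = 5.431, so f = 0.0339.
ΔP = f(L/D_h)(ρV²/2) = 0.0339·4.93/0.1202·25.33 = 35.2 Pa.
ΔP = 0.03520 kPa.

ΔP ≈ 0.03520 kPa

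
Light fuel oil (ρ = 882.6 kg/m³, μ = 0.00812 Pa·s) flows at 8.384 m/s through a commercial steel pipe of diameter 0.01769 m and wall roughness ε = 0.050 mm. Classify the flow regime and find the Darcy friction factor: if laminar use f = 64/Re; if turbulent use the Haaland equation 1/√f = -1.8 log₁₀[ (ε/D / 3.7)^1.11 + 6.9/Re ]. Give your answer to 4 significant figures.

Re = ρVD/μ = 882.6·8.384·0.01769/0.00812 = 1.612e+04.
Re > 4000 → turbulent. ε/D = 5e-05/0.01769 = 0.00283; Haaland: 1/√f = -1.8 log₁₀[0.000347 + 0.000428] = 5.599, so f = 0.0319.

f ≈ 0.03190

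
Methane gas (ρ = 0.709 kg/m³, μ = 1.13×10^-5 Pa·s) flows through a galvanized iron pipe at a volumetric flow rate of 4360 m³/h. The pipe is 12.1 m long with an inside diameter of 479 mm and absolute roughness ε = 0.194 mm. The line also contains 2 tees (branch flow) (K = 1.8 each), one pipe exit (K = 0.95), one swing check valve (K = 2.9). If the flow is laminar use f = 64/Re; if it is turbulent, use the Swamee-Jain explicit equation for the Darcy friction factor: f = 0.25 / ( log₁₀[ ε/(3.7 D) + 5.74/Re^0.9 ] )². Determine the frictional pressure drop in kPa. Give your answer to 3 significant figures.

ΔP ≈ 0.127 kPa

Q = 4360 m³/h = 4360/3600 = 1.211 m³/s.
Cross-sectional area A = πD²/4 = π(0.479)²/4 = 0.1802 m²; mean velocity V = Q/A = 1.211/0.1802 = 6.721 m/s.
Reynolds number Re = ρVD/μ = 0.709 · 6.721 · 0.479 / 1.13e-05 = 2.02e+05.
Re > 4000 → turbulent. Relative roughness ε/D = 0.000194/0.479 = 0.000405. Swamee-Jain: f = 0.25/(log₁₀[0.000405/3.7 + 5.74/2.02e+05^0.9])² = 0.25/(log₁₀[0.000109 + 9.64e-05])² = 0.25/(-3.686)² = 0.0184.
Total minor-loss coefficient ΣK = 2·1.8 + 1·0.95 + 1·2.9 = 7.45.
ΔP = [f·L/D + ΣK]·(ρV²/2) = [0.0184·12.1/0.479 + 7.45]·(0.709·6.721²/2) = [0.4647 + 7.45]·16.01 = 126.7 Pa.
ΔP = 126.7 Pa = 0.127 kPa.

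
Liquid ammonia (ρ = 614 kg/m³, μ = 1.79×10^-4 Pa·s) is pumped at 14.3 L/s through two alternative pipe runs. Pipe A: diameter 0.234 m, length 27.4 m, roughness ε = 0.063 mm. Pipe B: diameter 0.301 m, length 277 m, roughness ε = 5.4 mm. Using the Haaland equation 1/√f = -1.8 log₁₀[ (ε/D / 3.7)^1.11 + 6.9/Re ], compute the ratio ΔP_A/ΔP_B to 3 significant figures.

ΔP_A/ΔP_B ≈ 0.124

Pipe A: V = Q/A = 0.0143/0.04301 = 0.3325 m/s; Re = 2.669e+05; ε/D = 0.000269; Haaland → f = 0.01678; ΔP_A = f(L/D)(ρV²/2) = 66.68 Pa.
Pipe B: V = Q/A = 0.0143/0.07116 = 0.201 m/s; Re = 2.075e+05; ε/D = 0.0179; Haaland → f = 0.04696; ΔP_B = f(L/D)(ρV²/2) = 535.8 Pa.
ΔP_A/ΔP_B = 66.68/535.8 = 0.124.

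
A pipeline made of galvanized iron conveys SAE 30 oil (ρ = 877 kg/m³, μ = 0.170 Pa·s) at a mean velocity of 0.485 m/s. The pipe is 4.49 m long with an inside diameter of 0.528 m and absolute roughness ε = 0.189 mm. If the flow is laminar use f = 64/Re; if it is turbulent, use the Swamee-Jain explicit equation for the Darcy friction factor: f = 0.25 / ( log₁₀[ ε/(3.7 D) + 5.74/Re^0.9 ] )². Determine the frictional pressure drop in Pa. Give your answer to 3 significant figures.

Reynolds number Re = ρVD/μ = 877 · 0.485 · 0.528 / 0.17 = 1321.
Re < 2300 → laminar flow, so f = 64/Re = 64/1321 = 0.04845 (the turbulent correlation is not needed).
Darcy-Weisbach: ΔP = f(L/D)(ρV²/2) = 0.04845·(4.49/0.528)·(877·0.485²/2) = 0.04845·8.504·103.1 = 42.49 Pa.

ΔP ≈ 42.5 Pa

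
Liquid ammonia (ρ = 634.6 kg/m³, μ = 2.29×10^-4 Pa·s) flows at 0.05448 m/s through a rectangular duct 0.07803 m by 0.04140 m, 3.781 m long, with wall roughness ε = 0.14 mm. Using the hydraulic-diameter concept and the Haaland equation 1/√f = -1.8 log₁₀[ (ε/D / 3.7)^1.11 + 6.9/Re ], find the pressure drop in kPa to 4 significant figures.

Hydraulic diameter D_h = 4A/P = 4·(0.07803·0.0414)/(2·(0.07803+0.0414)) = 0.01292/0.2389 = 0.0541 m.
Re = ρVD_h/μ = 634.6·0.05448·0.0541/0.000229 = 8167.
ε/D_h = 0.00014/0.0541 = 0.00259; Haaland gives 1/√f = -1.8 log₁₀[0.000315+0.000845] = 5.284, so f = 0.03581.
ΔP = f(L/D_h)(ρV²/2) = 0.03581·3.781/0.0541·0.9418 = 2.357 Pa.
ΔP = 0.002357 kPa.

ΔP ≈ 0.002357 kPa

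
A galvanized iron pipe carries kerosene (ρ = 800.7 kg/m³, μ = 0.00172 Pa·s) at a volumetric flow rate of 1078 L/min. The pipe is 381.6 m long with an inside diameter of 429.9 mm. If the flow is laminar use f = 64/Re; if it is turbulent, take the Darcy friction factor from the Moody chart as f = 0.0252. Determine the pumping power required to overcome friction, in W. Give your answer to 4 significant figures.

Q = 1078 L/min = 1078/60000 = 0.01797 m³/s.
Cross-sectional area A = πD²/4 = π(0.4299)²/4 = 0.1452 m²; mean velocity V = Q/A = 0.01797/0.1452 = 0.1238 m/s.
Reynolds number Re = ρVD/μ = 800.7 · 0.1238 · 0.4299 / 0.00172 = 2.477e+04.
Re > 4000 → turbulent; use the Moody-chart value f = 0.0252.
Darcy-Weisbach: ΔP = f(L/D)(ρV²/2) = 0.0252·(381.6/0.4299)·(800.7·0.1238²/2) = 0.0252·887.6·6.134 = 137.2 Pa.
Pumping power P = QΔP = 0.01797·137.2 = 2.4651 W = 2.465 W.

P ≈ 2.465 W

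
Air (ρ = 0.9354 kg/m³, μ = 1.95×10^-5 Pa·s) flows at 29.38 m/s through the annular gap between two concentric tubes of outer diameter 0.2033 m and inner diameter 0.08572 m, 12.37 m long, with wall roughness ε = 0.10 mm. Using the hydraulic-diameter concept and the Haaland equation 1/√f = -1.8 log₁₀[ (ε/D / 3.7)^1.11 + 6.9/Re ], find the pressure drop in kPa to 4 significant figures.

ΔP ≈ 0.8726 kPa

Hydraulic diameter D_h = 4A/P = D_o - D_i = 0.2033 - 0.08572 = 0.1176 m.
Re = ρVD_h/μ = 0.9354·29.38·0.1176/1.95e-05 = 1.657e+05.
ε/D_h = 0.0001/0.1176 = 0.00085; Haaland gives 1/√f = -1.8 log₁₀[9.15e-05+4.16e-05] = 6.976, so f = 0.02055.
ΔP = f(L/D_h)(ρV²/2) = 0.02055·12.37/0.1176·403.7 = 872.6 Pa.
ΔP = 0.8726 kPa.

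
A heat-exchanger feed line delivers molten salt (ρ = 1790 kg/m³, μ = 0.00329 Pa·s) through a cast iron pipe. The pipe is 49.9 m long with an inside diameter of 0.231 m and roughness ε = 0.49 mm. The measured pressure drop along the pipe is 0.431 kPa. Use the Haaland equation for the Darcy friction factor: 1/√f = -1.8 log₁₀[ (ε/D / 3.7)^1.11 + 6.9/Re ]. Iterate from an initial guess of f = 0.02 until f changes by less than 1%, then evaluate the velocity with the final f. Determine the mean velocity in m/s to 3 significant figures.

Rearranging Darcy-Weisbach: V = √(2·ΔP·D/(f·L·ρ)). With ε/D = 0.00049/0.231 = 0.00212, iterate starting from f = 0.02:
  f = 0.02 → V = √(2·431·0.231/(0.02·49.9·1790)) = 0.3339 m/s; Re = ρVD/μ = 4.196e+04; f → 0.02701
  f = 0.02701 → V = 0.2873 m/s; Re = 3.61e+04; f → 0.02745
  f = 0.02745 → V = 0.285 m/s; Re = 3.582e+04; f → 0.02747
Converged (Δf/f < 1%). With the final f = 0.02747: V = √(2·431·0.231/(0.02747·49.9·1790)) = 0.2849 m/s.

V ≈ 0.285 m/s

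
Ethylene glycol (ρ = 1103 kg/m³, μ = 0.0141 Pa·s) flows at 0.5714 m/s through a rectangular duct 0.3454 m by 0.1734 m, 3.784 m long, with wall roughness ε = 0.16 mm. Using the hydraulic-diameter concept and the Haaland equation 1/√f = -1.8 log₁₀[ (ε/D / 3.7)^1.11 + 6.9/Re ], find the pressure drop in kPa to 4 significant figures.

Hydraulic diameter D_h = 4A/P = 4·(0.3454·0.1734)/(2·(0.3454+0.1734)) = 0.2396/1.038 = 0.2309 m.
Re = ρVD_h/μ = 1103·0.5714·0.2309/0.0141 = 1.032e+04.
ε/D_h = 0.00016/0.2309 = 0.000693; Haaland gives 1/√f = -1.8 log₁₀[7.29e-05+0.000669] = 5.634, so f = 0.03151.
ΔP = f(L/D_h)(ρV²/2) = 0.03151·3.784/0.2309·180.1 = 92.97 Pa.
ΔP = 0.09297 kPa.

ΔP ≈ 0.09297 kPa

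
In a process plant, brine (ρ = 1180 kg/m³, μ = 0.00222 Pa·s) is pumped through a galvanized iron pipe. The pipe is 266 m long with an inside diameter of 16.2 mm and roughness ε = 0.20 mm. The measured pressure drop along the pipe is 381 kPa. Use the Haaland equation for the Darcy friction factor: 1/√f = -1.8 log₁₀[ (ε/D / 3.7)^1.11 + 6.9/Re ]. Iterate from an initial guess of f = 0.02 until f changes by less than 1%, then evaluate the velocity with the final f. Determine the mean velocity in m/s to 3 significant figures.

V ≈ 0.920 m/s

Rearranging Darcy-Weisbach: V = √(2·ΔP·D/(f·L·ρ)). With ε/D = 0.0002/0.0162 = 0.0123, iterate starting from f = 0.02:
  f = 0.02 → V = √(2·3.81e+05·0.0162/(0.02·266·1180)) = 1.402 m/s; Re = ρVD/μ = 1.207e+04; f → 0.04468
  f = 0.04468 → V = 0.9382 m/s; Re = 8079; f → 0.0464
  f = 0.0464 → V = 0.9206 m/s; Re = 7927; f → 0.0465
Converged (Δf/f < 1%). With the final f = 0.0465: V = √(2·3.81e+05·0.0162/(0.0465·266·1180)) = 0.9197 m/s.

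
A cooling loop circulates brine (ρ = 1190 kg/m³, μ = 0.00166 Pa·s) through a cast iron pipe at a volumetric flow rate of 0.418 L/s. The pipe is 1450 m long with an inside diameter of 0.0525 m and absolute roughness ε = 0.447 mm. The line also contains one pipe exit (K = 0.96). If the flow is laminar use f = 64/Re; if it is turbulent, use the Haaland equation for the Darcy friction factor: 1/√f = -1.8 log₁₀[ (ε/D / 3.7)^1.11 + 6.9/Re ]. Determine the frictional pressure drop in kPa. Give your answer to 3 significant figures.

Q = 0.418 L/s = 0.418/1000 = 0.000418 m³/s.
Cross-sectional area A = πD²/4 = π(0.0525)²/4 = 0.002165 m²; mean velocity V = Q/A = 0.000418/0.002165 = 0.1931 m/s.
Reynolds number Re = ρVD/μ = 1190 · 0.1931 · 0.0525 / 0.00166 = 7267.
Re > 4000 → turbulent. Relative roughness ε/D = 0.000447/0.0525 = 0.00851. Haaland: 1/√f = -1.8 log₁₀[(0.00851/3.7)^1.11 + 6.9/7267] = -1.8 log₁₀[0.00118 + 0.000949] = 4.809, so f = 0.04324.
Total minor-loss coefficient ΣK = 1·0.96 = 0.96.
ΔP = [f·L/D + ΣK]·(ρV²/2) = [0.04324·1450/0.0525 + 0.96]·(1190·0.1931²/2) = [1194 + 0.96]·22.18 = 2.651e+04 Pa.
ΔP = 2.651e+04 Pa = 26.5 kPa.

ΔP ≈ 26.5 kPa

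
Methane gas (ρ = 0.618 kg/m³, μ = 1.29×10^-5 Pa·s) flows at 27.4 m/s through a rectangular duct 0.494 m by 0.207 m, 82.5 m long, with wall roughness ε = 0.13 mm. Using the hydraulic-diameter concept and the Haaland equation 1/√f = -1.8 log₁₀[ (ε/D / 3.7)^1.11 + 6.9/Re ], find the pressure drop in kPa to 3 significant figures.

Hydraulic diameter D_h = 4A/P = 4·(0.494·0.207)/(2·(0.494+0.207)) = 0.409/1.402 = 0.2917 m.
Re = ρVD_h/μ = 0.618·27.4·0.2917/1.29e-05 = 3.83e+05.
ε/D_h = 0.00013/0.2917 = 0.000446; Haaland gives 1/√f = -1.8 log₁₀[4.46e-05+1.8e-05] = 7.566, so f = 0.01747.
ΔP = f(L/D_h)(ρV²/2) = 0.01747·82.5/0.2917·232 = 1146 Pa.
ΔP = 1.15 kPa.

ΔP ≈ 1.15 kPa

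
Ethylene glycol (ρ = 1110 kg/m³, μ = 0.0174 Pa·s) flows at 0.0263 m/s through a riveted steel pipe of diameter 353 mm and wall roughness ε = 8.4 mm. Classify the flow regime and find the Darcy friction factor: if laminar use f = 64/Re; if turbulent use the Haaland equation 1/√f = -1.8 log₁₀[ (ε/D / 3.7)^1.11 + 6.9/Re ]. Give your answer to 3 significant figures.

Re = ρVD/μ = 1110·0.0263·0.353/0.0174 = 592.2.
Re < 2300 → laminar, so f = 64/Re = 0.1081 (roughness is irrelevant in laminar flow).

f ≈ 0.108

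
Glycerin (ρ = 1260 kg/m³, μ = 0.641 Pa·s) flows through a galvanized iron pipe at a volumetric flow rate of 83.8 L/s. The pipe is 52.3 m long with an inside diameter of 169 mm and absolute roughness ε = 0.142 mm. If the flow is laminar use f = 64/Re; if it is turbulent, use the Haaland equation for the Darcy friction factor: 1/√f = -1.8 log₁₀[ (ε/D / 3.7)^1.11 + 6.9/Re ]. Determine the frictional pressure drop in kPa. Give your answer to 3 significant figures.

ΔP ≈ 140 kPa

Q = 83.8 L/s = 83.8/1000 = 0.0838 m³/s.
Cross-sectional area A = πD²/4 = π(0.169)²/4 = 0.02243 m²; mean velocity V = Q/A = 0.0838/0.02243 = 3.736 m/s.
Reynolds number Re = ρVD/μ = 1260 · 3.736 · 0.169 / 0.641 = 1241.
Re < 2300 → laminar flow, so f = 64/Re = 64/1241 = 0.05157 (the turbulent correlation is not needed).
Darcy-Weisbach: ΔP = f(L/D)(ρV²/2) = 0.05157·(52.3/0.169)·(1260·3.736²/2) = 0.05157·309.5·8792 = 1.403e+05 Pa.
ΔP = 1.403e+05 Pa = 140 kPa.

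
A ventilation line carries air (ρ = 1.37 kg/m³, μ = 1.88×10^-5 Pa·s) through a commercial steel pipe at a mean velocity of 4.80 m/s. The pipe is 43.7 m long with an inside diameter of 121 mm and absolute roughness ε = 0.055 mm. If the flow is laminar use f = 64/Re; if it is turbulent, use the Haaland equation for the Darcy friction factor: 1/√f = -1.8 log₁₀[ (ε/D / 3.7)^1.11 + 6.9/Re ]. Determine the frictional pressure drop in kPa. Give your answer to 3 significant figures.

ΔP ≈ 0.130 kPa

Reynolds number Re = ρVD/μ = 1.37 · 4.8 · 0.121 / 1.88e-05 = 4.232e+04.
Re > 4000 → turbulent. Relative roughness ε/D = 5.5e-05/0.121 = 0.000455. Haaland: 1/√f = -1.8 log₁₀[(0.000455/3.7)^1.11 + 6.9/4.232e+04] = -1.8 log₁₀[4.56e-05 + 0.000163] = 6.625, so f = 0.02278.
Darcy-Weisbach: ΔP = f(L/D)(ρV²/2) = 0.02278·(43.7/0.121)·(1.37·4.8²/2) = 0.02278·361.2·15.78 = 129.9 Pa.
ΔP = 129.9 Pa = 0.130 kPa.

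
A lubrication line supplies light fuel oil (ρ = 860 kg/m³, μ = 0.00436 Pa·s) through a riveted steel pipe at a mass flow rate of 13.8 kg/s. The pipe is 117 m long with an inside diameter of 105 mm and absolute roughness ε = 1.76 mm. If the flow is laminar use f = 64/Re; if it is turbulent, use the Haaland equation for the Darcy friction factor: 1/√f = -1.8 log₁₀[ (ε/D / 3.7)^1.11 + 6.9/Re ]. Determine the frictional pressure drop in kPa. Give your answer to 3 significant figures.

ΔP ≈ 76.8 kPa

A = πD²/4 = π(0.105)²/4 = 0.008659 m²; mean velocity V = ṁ/(ρA) = 13.8/(860 · 0.008659) = 1.853 m/s.
Reynolds number Re = ρVD/μ = 860 · 1.853 · 0.105 / 0.00436 = 3.838e+04.
Re > 4000 → turbulent. Relative roughness ε/D = 0.00176/0.105 = 0.0168. Haaland: 1/√f = -1.8 log₁₀[(0.0168/3.7)^1.11 + 6.9/3.838e+04] = -1.8 log₁₀[0.0025 + 0.00018] = 4.629, so f = 0.04667.
Darcy-Weisbach: ΔP = f(L/D)(ρV²/2) = 0.04667·(117/0.105)·(860·1.853²/2) = 0.04667·1114·1477 = 7.68e+04 Pa.
ΔP = 7.68e+04 Pa = 76.8 kPa.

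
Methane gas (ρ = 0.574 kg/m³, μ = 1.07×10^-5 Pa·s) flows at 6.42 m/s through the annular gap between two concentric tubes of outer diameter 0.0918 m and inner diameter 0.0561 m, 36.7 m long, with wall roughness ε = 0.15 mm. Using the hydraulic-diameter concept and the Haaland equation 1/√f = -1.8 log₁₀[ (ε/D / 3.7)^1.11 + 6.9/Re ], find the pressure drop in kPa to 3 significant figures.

Hydraulic diameter D_h = 4A/P = D_o - D_i = 0.0918 - 0.0561 = 0.0357 m.
Re = ρVD_h/μ = 0.574·6.42·0.0357/1.07e-05 = 1.23e+04.
ε/D_h = 0.00015/0.0357 = 0.0042; Haaland gives 1/√f = -1.8 log₁₀[0.000539+0.000561] = 5.326, so f = 0.03526.
ΔP = f(L/D_h)(ρV²/2) = 0.03526·36.7/0.0357·11.83 = 428.8 Pa.
ΔP = 0.429 kPa.

ΔP ≈ 0.429 kPa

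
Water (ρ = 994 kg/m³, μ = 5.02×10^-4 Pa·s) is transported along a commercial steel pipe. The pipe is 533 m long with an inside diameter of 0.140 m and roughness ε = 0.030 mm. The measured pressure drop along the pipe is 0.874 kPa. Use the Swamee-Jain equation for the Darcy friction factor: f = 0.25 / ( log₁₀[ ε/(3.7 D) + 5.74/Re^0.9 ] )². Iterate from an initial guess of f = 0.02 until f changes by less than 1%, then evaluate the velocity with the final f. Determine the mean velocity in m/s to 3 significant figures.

V ≈ 0.143 m/s

Rearranging Darcy-Weisbach: V = √(2·ΔP·D/(f·L·ρ)). With ε/D = 3e-05/0.14 = 0.000214, iterate starting from f = 0.02:
  f = 0.02 → V = √(2·874·0.14/(0.02·533·994)) = 0.152 m/s; Re = ρVD/μ = 4.213e+04; f → 0.02236
  f = 0.02236 → V = 0.1437 m/s; Re = 3.984e+04; f → 0.02262
  f = 0.02262 → V = 0.1429 m/s; Re = 3.962e+04; f → 0.02264
Converged (Δf/f < 1%). With the final f = 0.02264: V = √(2·874·0.14/(0.02264·533·994)) = 0.1428 m/s.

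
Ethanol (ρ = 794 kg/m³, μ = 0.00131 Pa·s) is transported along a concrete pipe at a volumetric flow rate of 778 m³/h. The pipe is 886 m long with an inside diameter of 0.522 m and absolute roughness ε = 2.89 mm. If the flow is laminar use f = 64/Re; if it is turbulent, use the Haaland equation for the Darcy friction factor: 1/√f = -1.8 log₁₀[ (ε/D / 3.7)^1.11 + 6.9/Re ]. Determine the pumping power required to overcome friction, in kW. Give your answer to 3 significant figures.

P ≈ 4.70 kW

Q = 778 m³/h = 778/3600 = 0.2161 m³/s.
Cross-sectional area A = πD²/4 = π(0.522)²/4 = 0.214 m²; mean velocity V = Q/A = 0.2161/0.214 = 1.01 m/s.
Reynolds number Re = ρVD/μ = 794 · 1.01 · 0.522 / 0.00131 = 3.195e+05.
Re > 4000 → turbulent. Relative roughness ε/D = 0.00289/0.522 = 0.00554. Haaland: 1/√f = -1.8 log₁₀[(0.00554/3.7)^1.11 + 6.9/3.195e+05] = -1.8 log₁₀[0.000732 + 2.16e-05] = 5.622, so f = 0.03164.
Darcy-Weisbach: ΔP = f(L/D)(ρV²/2) = 0.03164·(886/0.522)·(794·1.01²/2) = 0.03164·1697·404.8 = 2.174e+04 Pa.
Pumping power P = QΔP = 0.2161·2.174e+04 = 4699 W = 4.70 kW.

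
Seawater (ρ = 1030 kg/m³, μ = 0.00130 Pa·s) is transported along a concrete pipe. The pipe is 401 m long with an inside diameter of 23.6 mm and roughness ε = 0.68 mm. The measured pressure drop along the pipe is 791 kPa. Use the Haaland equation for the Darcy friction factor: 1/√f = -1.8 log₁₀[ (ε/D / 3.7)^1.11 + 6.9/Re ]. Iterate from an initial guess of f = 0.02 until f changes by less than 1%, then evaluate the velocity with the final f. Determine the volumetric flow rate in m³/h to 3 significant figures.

Rearranging Darcy-Weisbach: V = √(2·ΔP·D/(f·L·ρ)). With ε/D = 0.00068/0.0236 = 0.0288, iterate starting from f = 0.02:
  f = 0.02 → V = √(2·7.91e+05·0.0236/(0.02·401·1030)) = 2.126 m/s; Re = ρVD/μ = 3.975e+04; f → 0.05713
  f = 0.05713 → V = 1.258 m/s; Re = 2.352e+04; f → 0.05767
Converged (Δf/f < 1%). With the final f = 0.05767: V = √(2·7.91e+05·0.0236/(0.05767·401·1030)) = 1.252 m/s.
Q = V·A = 1.252·(π/4·0.0236²) = 0.0005477 m³/s = 1.97 m³/h.

Q ≈ 1.97 m³/h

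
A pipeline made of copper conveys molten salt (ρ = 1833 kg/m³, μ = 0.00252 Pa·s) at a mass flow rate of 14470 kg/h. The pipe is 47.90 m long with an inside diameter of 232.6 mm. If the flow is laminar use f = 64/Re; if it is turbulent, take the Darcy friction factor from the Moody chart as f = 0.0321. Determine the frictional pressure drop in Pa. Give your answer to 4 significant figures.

ṁ = 14470 kg/h = 14470/3600 = 4.019 kg/s.
A = πD²/4 = π(0.2326)²/4 = 0.04249 m²; mean velocity V = ṁ/(ρA) = 4.019/(1833 · 0.04249) = 0.05161 m/s.
Reynolds number Re = ρVD/μ = 1833 · 0.05161 · 0.2326 / 0.00252 = 8731.
Re > 4000 → turbulent; use the Moody-chart value f = 0.0321.
Darcy-Weisbach: ΔP = f(L/D)(ρV²/2) = 0.0321·(47.9/0.2326)·(1833·0.05161²/2) = 0.0321·205.9·2.441 = 16.13 Pa.

ΔP ≈ 16.13 Pa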